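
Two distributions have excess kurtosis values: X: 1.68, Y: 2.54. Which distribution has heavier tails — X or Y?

Higher excess kurtosis ⇒ heavier tails relative to the normal distribution.
1.68 vs 2.54: the larger is 2.54, so Y has heavier tails.

Y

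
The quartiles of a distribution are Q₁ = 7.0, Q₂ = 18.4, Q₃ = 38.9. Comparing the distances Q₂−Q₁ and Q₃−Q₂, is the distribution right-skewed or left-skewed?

right-skewed

Q₂ − Q₁ = 11.4;  Q₃ − Q₂ = 20.5
Q₃ − Q₂ > Q₂ − Q₁ ⇒ the upper half is more spread out ⇒ right-skewed.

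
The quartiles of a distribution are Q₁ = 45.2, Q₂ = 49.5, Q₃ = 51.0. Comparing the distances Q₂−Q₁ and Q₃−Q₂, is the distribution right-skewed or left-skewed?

Q₂ − Q₁ = 4.3;  Q₃ − Q₂ = 1.5
Q₂ − Q₁ > Q₃ − Q₂ ⇒ the lower half is more spread out ⇒ left-skewed.

left-skewed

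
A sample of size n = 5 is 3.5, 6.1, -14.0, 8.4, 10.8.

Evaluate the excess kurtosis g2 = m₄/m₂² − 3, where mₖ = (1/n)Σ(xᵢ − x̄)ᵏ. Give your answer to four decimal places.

-0.1070

x̄ = 2.9600
Σ(xᵢ − x̄)² = 388.8520 ⇒ m₂ = 77.77040
Σ(xᵢ − x̄)⁴ = 87488.7879 ⇒ m₄ = 17497.75759
m₂² = 6048.23512
g2 = m₄/m₂² − 3 = 2.89304 − 3 ≈ -0.1070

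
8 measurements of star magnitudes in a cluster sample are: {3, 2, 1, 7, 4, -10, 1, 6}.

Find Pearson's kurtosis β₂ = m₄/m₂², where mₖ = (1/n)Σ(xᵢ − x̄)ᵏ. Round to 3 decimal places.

4.401

x̄ = 1.7500
Σ(xᵢ − x̄)² = 191.5000 ⇒ m₂ = 23.93750
Σ(xᵢ − x̄)⁴ = 20175.9063 ⇒ m₄ = 2521.98828
m₂² = 573.00391
β₂ = m₄/m₂² = 2521.98828 / 573.00391 ≈ 4.401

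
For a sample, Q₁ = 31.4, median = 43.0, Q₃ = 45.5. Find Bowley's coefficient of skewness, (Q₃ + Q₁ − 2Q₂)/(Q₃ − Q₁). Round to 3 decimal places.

-0.645

numerator: Q₃ + Q₁ − 2Q₂ = 45.5 + 31.4 − 2×43.0 = -9.1000
denominator: Q₃ − Q₁ = 45.5 − 31.4 = 14.1000
Bowley skewness = -9.1000 / 14.1000 ≈ -0.645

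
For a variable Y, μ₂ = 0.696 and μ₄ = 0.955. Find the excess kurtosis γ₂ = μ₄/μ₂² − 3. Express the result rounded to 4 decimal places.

μ₂² = 0.696² = 0.48442
μ₄/μ₂² = 0.955 / 0.48442 = 1.97145
γ₂ = 1.97145 − 3 ≈ -1.0286

-1.0286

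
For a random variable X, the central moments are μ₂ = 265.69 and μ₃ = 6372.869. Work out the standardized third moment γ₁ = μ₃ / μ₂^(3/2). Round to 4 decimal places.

1.4715

σ = √μ₂ = √265.69 = 16.30000
σ³ = μ₂^(3/2) = 4330.74700
γ₁ = μ₃/σ³ = 6372.869 / 4330.74700 ≈ 1.4715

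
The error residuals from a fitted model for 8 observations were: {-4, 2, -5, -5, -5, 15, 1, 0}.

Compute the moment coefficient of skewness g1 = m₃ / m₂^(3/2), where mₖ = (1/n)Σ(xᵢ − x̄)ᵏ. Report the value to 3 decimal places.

x̄ = (-4 + 2 - 5 - 5 - 5 + 15 + 1 + 0) / 8 = -0.1250
deviations (xᵢ − x̄): -3.8750, 2.1250, -4.8750, -4.8750, -4.8750, 15.1250, 1.1250, 0.1250
Σ(xᵢ − x̄)² = 320.8750 ⇒ m₂ = 320.8750/8 = 40.10938
Σ(xᵢ − x̄)³ = 3065.3438 ⇒ m₃ = 3065.3438/8 = 383.16797
m₂^(3/2) = 40.10938^(1.5) = 254.02054
g1 = m₃ / m₂^(3/2) = 383.16797 / 254.02054 ≈ 1.508

1.508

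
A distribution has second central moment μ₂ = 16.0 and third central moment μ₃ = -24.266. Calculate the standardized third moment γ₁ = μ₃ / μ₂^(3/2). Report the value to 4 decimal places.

σ = √μ₂ = √16.0 = 4.00000
σ³ = μ₂^(3/2) = 64.00000
γ₁ = μ₃/σ³ = -24.266 / 64.00000 ≈ -0.3792

-0.3792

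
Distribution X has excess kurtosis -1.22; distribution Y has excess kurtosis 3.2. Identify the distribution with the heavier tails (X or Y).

Higher excess kurtosis ⇒ heavier tails relative to the normal distribution.
-1.22 vs 3.2: the larger is 3.2, so Y has heavier tails. (Y is leptokurtic — heavier-than-normal tails; the other is platykurtic.)

Y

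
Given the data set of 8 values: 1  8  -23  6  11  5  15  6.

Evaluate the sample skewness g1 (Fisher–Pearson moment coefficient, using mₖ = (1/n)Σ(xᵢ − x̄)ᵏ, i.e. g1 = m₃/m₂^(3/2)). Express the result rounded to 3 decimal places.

-1.681

x̄ = (1 + 8 - 23 + 6 + 11 + 5 + 15 + 6) / 8 = 3.6250
deviations (xᵢ − x̄): -2.6250, 4.3750, -26.6250, 2.3750, 7.3750, 1.3750, 11.3750, 2.3750
Σ(xᵢ − x̄)² = 931.8750 ⇒ m₂ = 931.8750/8 = 116.48438
Σ(xᵢ − x̄)³ = -16906.2188 ⇒ m₃ = -16906.2188/8 = -2113.27734
m₂^(3/2) = 116.48438^(1.5) = 1257.19172
g1 = m₃ / m₂^(3/2) = -2113.27734 / 1257.19172 ≈ -1.681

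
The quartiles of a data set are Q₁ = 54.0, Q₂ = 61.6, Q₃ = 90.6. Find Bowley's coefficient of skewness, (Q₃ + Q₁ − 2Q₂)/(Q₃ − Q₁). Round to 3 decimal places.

numerator: Q₃ + Q₁ − 2Q₂ = 90.6 + 54.0 − 2×61.6 = 21.4000
denominator: Q₃ − Q₁ = 90.6 − 54.0 = 36.6000
Bowley skewness = 21.4000 / 36.6000 ≈ 0.585

0.585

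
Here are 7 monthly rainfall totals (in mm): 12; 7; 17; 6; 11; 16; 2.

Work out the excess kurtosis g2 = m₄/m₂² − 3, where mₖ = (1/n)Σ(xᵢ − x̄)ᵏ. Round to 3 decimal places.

x̄ = 10.1429
Σ(xᵢ − x̄)² = 178.8571 ⇒ m₂ = 25.55102
Σ(xᵢ − x̄)⁴ = 8188.9096 ⇒ m₄ = 1169.84423
m₂² = 652.85464
g2 = m₄/m₂² − 3 = 1.79189 − 3 ≈ -1.208

-1.208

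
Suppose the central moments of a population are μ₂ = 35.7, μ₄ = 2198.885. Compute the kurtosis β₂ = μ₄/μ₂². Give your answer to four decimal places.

μ₂² = 35.7² = 1274.49000
μ₄/μ₂² = 2198.885 / 1274.49000 = 1.72531
β₂ ≈ 1.7253

1.7253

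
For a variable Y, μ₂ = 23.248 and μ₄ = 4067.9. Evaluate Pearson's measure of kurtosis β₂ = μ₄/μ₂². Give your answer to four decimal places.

μ₂² = 23.248² = 540.46950
μ₄/μ₂² = 4067.9 / 540.46950 = 7.52660
β₂ ≈ 7.5266

7.5266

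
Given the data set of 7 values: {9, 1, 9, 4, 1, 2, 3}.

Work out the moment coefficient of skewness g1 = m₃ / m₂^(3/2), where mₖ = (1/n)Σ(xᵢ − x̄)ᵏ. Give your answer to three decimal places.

0.663

x̄ = (9 + 1 + 9 + 4 + 1 + 2 + 3) / 7 = 4.1429
deviations (xᵢ − x̄): 4.8571, -3.1429, 4.8571, -0.1429, -3.1429, -2.1429, -1.1429
Σ(xᵢ − x̄)² = 72.8571 ⇒ m₂ = 72.8571/7 = 10.40816
Σ(xᵢ − x̄)³ = 155.7551 ⇒ m₃ = 155.7551/7 = 22.25073
m₂^(3/2) = 10.40816^(1.5) = 33.57849
g1 = m₃ / m₂^(3/2) = 22.25073 / 33.57849 ≈ 0.663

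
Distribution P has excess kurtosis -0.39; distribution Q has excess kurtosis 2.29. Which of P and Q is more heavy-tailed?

Higher excess kurtosis ⇒ heavier tails relative to the normal distribution.
-0.39 vs 2.29: the larger is 2.29, so Q has heavier tails. (Q is leptokurtic — heavier-than-normal tails; the other is platykurtic.)

Q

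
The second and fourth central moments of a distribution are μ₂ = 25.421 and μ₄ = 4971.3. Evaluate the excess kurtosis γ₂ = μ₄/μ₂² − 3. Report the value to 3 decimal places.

μ₂² = 25.421² = 646.22724
μ₄/μ₂² = 4971.3 / 646.22724 = 7.69280
γ₂ = 7.69280 − 3 ≈ 4.693

4.693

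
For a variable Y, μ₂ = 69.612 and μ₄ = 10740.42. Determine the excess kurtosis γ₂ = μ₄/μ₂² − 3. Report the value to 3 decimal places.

μ₂² = 69.612² = 4845.83054
μ₄/μ₂² = 10740.42 / 4845.83054 = 2.21643
γ₂ = 2.21643 − 3 ≈ -0.784

-0.784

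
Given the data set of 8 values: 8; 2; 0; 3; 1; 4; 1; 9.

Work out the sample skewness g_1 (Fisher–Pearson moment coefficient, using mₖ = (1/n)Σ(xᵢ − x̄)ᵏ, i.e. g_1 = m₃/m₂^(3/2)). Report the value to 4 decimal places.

0.7391

x̄ = (8 + 2 + 0 + 3 + 1 + 4 + 1 + 9) / 8 = 3.5000
deviations (xᵢ − x̄): 4.5000, -1.5000, -3.5000, -0.5000, -2.5000, 0.5000, -2.5000, 5.5000
Σ(xᵢ − x̄)² = 78.0000 ⇒ m₂ = 78.0000/8 = 9.75000
Σ(xᵢ − x̄)³ = 180.0000 ⇒ m₃ = 180.0000/8 = 22.50000
m₂^(3/2) = 9.75000^(1.5) = 30.44437
g_1 = m₃ / m₂^(3/2) = 22.50000 / 30.44437 ≈ 0.7391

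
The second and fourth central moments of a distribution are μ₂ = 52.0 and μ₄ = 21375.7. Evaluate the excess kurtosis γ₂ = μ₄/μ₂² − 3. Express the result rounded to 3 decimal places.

4.905

μ₂² = 52.0² = 2704.00000
μ₄/μ₂² = 21375.7 / 2704.00000 = 7.90521
γ₂ = 7.90521 − 3 ≈ 4.905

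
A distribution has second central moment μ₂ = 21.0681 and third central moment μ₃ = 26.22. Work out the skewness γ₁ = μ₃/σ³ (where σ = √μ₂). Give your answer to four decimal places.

σ = √μ₂ = √21.0681 = 4.59000
σ³ = μ₂^(3/2) = 96.70258
γ₁ = μ₃/σ³ = 26.22 / 96.70258 ≈ 0.2711

0.2711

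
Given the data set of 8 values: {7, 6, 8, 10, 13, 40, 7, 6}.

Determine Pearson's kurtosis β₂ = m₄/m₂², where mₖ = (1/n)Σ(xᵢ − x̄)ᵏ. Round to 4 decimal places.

x̄ = 12.1250
Σ(xᵢ − x̄)² = 926.8750 ⇒ m₂ = 115.85938
Σ(xᵢ − x̄)⁴ = 608258.4004 ⇒ m₄ = 76032.30005
m₂² = 13423.39478
β₂ = m₄/m₂² = 76032.30005 / 13423.39478 ≈ 5.6642

5.6642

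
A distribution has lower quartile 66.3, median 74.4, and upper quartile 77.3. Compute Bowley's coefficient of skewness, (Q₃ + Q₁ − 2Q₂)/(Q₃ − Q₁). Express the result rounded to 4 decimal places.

-0.4727

numerator: Q₃ + Q₁ − 2Q₂ = 77.3 + 66.3 − 2×74.4 = -5.2000
denominator: Q₃ − Q₁ = 77.3 − 66.3 = 11.0000
Bowley skewness = -5.2000 / 11.0000 ≈ -0.4727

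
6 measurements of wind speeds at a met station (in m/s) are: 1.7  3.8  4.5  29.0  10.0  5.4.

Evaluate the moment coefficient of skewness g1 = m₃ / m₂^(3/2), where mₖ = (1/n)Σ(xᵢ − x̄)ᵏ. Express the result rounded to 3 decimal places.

1.518

x̄ = (1.7 + 3.8 + 4.5 + 29.0 + 10.0 + 5.4) / 6 = 9.0667
deviations (xᵢ − x̄): -7.3667, -5.2667, -4.5667, 19.9333, 0.9333, -3.6667
Σ(xᵢ − x̄)² = 514.5133 ⇒ m₂ = 514.5133/6 = 85.75222
Σ(xᵢ − x̄)³ = 7230.6896 ⇒ m₃ = 7230.6896/6 = 1205.11493
m₂^(3/2) = 85.75222^(1.5) = 794.08698
g1 = m₃ / m₂^(3/2) = 1205.11493 / 794.08698 ≈ 1.518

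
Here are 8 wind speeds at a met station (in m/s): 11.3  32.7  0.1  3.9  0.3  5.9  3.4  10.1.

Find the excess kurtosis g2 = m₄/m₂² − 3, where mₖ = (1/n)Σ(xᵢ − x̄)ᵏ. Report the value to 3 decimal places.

1.585

x̄ = 8.4625
Σ(xᵢ − x̄)² = 787.7588 ⇒ m₂ = 98.46984
Σ(xᵢ − x̄)⁴ = 355639.8052 ⇒ m₄ = 44454.97565
m₂² = 9696.31013
g2 = m₄/m₂² − 3 = 4.58473 − 3 ≈ 1.585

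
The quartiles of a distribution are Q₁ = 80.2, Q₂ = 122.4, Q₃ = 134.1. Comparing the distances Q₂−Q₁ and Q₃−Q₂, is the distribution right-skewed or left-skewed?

left-skewed

Q₂ − Q₁ = 42.2;  Q₃ − Q₂ = 11.7
Q₂ − Q₁ > Q₃ − Q₂ ⇒ the lower half is more spread out ⇒ left-skewed.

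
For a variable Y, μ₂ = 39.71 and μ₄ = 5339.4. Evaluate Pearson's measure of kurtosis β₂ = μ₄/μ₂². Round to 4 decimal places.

3.3860

μ₂² = 39.71² = 1576.88410
μ₄/μ₂² = 5339.4 / 1576.88410 = 3.38604
β₂ ≈ 3.3860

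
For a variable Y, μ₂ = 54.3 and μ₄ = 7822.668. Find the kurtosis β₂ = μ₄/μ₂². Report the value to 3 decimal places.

μ₂² = 54.3² = 2948.49000
μ₄/μ₂² = 7822.668 / 2948.49000 = 2.65311
β₂ ≈ 2.653

2.653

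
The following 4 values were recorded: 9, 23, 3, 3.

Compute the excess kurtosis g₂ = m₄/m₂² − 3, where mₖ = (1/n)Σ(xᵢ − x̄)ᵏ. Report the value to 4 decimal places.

x̄ = 9.5000
Σ(xᵢ − x̄)² = 267.0000 ⇒ m₂ = 66.75000
Σ(xᵢ − x̄)⁴ = 36785.2500 ⇒ m₄ = 9196.31250
m₂² = 4455.56250
g₂ = m₄/m₂² − 3 = 2.06401 − 3 ≈ -0.9360

-0.9360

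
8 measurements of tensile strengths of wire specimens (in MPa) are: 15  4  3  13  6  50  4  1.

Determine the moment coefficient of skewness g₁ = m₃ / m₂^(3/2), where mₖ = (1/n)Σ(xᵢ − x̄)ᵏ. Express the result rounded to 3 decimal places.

x̄ = (15 + 4 + 3 + 13 + 6 + 50 + 4 + 1) / 8 = 12.0000
deviations (xᵢ − x̄): 3.0000, -8.0000, -9.0000, 1.0000, -6.0000, 38.0000, -8.0000, -11.0000
Σ(xᵢ − x̄)² = 1820.0000 ⇒ m₂ = 1820.0000/8 = 227.50000
Σ(xᵢ − x̄)³ = 51600.0000 ⇒ m₃ = 51600.0000/8 = 6450.00000
m₂^(3/2) = 227.50000^(1.5) = 3431.40596
g₁ = m₃ / m₂^(3/2) = 6450.00000 / 3431.40596 ≈ 1.880

1.880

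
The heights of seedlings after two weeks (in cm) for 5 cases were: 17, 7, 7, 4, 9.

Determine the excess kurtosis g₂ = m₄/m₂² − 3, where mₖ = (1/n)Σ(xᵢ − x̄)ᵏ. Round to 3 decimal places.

x̄ = 8.8000
Σ(xᵢ − x̄)² = 96.8000 ⇒ m₂ = 19.36000
Σ(xᵢ − x̄)⁴ = 5073.0560 ⇒ m₄ = 1014.61120
m₂² = 374.80960
g₂ = m₄/m₂² − 3 = 2.70700 − 3 ≈ -0.293

-0.293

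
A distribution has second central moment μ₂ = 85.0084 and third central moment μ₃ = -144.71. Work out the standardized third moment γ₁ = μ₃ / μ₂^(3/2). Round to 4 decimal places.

σ = √μ₂ = √85.0084 = 9.22000
σ³ = μ₂^(3/2) = 783.77745
γ₁ = μ₃/σ³ = -144.71 / 783.77745 ≈ -0.1846

-0.1846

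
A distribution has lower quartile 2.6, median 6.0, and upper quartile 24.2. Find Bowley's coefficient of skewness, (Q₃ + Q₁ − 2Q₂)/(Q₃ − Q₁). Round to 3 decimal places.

0.685

numerator: Q₃ + Q₁ − 2Q₂ = 24.2 + 2.6 − 2×6.0 = 14.8000
denominator: Q₃ − Q₁ = 24.2 − 2.6 = 21.6000
Bowley skewness = 14.8000 / 21.6000 ≈ 0.685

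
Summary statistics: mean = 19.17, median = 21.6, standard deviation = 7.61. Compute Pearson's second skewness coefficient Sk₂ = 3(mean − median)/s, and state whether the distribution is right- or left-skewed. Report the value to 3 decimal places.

Sk₂ = 3(19.17 − 21.6) / 7.61 = 3 × -2.4300 / 7.61
    = -7.2900 / 7.61 ≈ -0.958
Sk₂ < 0 ⇒ mean < median ⇒ left-skewed (negative skew).

-0.958, left-skewed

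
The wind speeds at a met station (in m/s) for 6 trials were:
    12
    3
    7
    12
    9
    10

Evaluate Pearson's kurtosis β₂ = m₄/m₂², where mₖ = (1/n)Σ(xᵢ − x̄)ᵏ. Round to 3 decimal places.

x̄ = 8.8333
Σ(xᵢ − x̄)² = 58.8333 ⇒ m₂ = 9.80556
Σ(xᵢ − x̄)⁴ = 1372.1528 ⇒ m₄ = 228.69213
m₂² = 96.14892
β₂ = m₄/m₂² = 228.69213 / 96.14892 ≈ 2.379

2.379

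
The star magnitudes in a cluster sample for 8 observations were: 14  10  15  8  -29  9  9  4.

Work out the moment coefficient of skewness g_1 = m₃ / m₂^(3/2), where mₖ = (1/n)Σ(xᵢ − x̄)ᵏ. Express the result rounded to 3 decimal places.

x̄ = (14 + 10 + 15 + 8 - 29 + 9 + 9 + 4) / 8 = 5.0000
deviations (xᵢ − x̄): 9.0000, 5.0000, 10.0000, 3.0000, -34.0000, 4.0000, 4.0000, -1.0000
Σ(xᵢ − x̄)² = 1404.0000 ⇒ m₂ = 1404.0000/8 = 175.50000
Σ(xᵢ − x̄)³ = -37296.0000 ⇒ m₃ = -37296.0000/8 = -4662.00000
m₂^(3/2) = 175.50000^(1.5) = 2324.96105
g_1 = m₃ / m₂^(3/2) = -4662.00000 / 2324.96105 ≈ -2.005

-2.005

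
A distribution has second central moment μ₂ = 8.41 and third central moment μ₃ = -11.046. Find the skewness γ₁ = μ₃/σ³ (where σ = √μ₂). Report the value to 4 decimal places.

σ = √μ₂ = √8.41 = 2.90000
σ³ = μ₂^(3/2) = 24.38900
γ₁ = μ₃/σ³ = -11.046 / 24.38900 ≈ -0.4529

-0.4529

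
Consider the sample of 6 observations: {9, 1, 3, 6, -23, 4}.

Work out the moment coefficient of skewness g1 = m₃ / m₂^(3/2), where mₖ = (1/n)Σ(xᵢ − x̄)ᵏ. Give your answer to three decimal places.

-1.565

x̄ = (9 + 1 + 3 + 6 - 23 + 4) / 6 = 0.0000
deviations (xᵢ − x̄): 9.0000, 1.0000, 3.0000, 6.0000, -23.0000, 4.0000
Σ(xᵢ − x̄)² = 672.0000 ⇒ m₂ = 672.0000/6 = 112.00000
Σ(xᵢ − x̄)³ = -11130.0000 ⇒ m₃ = -11130.0000/6 = -1855.00000
m₂^(3/2) = 112.00000^(1.5) = 1185.29659
g1 = m₃ / m₂^(3/2) = -1855.00000 / 1185.29659 ≈ -1.565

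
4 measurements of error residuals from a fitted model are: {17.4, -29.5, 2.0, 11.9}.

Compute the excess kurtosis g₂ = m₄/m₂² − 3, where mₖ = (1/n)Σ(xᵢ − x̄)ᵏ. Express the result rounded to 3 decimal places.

x̄ = 0.4500
Σ(xᵢ − x̄)² = 1317.8100 ⇒ m₂ = 329.45250
Σ(xᵢ − x̄)⁴ = 904349.8490 ⇒ m₄ = 226087.46226
m₂² = 108538.94976
g₂ = m₄/m₂² − 3 = 2.08301 − 3 ≈ -0.917

-0.917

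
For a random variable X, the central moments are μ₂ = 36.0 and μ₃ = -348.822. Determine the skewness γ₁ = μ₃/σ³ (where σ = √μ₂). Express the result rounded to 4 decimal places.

σ = √μ₂ = √36.0 = 6.00000
σ³ = μ₂^(3/2) = 216.00000
γ₁ = μ₃/σ³ = -348.822 / 216.00000 ≈ -1.6149

-1.6149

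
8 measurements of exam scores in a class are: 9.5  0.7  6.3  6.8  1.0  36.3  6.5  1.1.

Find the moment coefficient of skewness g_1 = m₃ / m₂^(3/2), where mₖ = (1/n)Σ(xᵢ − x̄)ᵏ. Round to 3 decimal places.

1.918

x̄ = (9.5 + 0.7 + 6.3 + 6.8 + 1.0 + 36.3 + 6.5 + 1.1) / 8 = 8.5250
deviations (xᵢ − x̄): 0.9750, -7.8250, -2.2250, -1.7250, -7.5250, 27.7750, -2.0250, -7.4250
Σ(xᵢ − x̄)² = 957.4150 ⇒ m₂ = 957.4150/8 = 119.67688
Σ(xᵢ − x̄)³ = 20088.9337 ⇒ m₃ = 20088.9337/8 = 2511.11672
m₂^(3/2) = 119.67688^(1.5) = 1309.22823
g_1 = m₃ / m₂^(3/2) = 2511.11672 / 1309.22823 ≈ 1.918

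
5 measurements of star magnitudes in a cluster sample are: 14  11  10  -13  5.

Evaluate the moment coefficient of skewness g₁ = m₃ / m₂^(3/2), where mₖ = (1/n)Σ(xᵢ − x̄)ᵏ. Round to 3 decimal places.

x̄ = (14 + 11 + 10 - 13 + 5) / 5 = 5.4000
deviations (xᵢ − x̄): 8.6000, 5.6000, 4.6000, -18.4000, -0.4000
Σ(xᵢ − x̄)² = 465.2000 ⇒ m₂ = 465.2000/5 = 93.04000
Σ(xᵢ − x̄)³ = -5320.5600 ⇒ m₃ = -5320.5600/5 = -1064.11200
m₂^(3/2) = 93.04000^(1.5) = 897.43820
g₁ = m₃ / m₂^(3/2) = -1064.11200 / 897.43820 ≈ -1.186

-1.186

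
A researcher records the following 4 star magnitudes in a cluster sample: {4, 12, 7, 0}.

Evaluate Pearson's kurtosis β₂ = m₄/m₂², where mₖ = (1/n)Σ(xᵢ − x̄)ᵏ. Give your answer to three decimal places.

x̄ = 5.7500
Σ(xᵢ − x̄)² = 76.7500 ⇒ m₂ = 19.18750
Σ(xᵢ − x̄)⁴ = 2630.8281 ⇒ m₄ = 657.70703
m₂² = 368.16016
β₂ = m₄/m₂² = 657.70703 / 368.16016 ≈ 1.786

1.786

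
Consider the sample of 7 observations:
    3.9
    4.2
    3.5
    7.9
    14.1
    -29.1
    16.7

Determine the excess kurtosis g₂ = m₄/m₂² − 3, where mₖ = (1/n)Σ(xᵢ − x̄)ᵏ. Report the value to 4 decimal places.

x̄ = 3.0286
Σ(xᵢ − x̄)² = 1367.8143 ⇒ m₂ = 195.40204
Σ(xᵢ − x̄)⁴ = 1116055.2025 ⇒ m₄ = 159436.45750
m₂² = 38181.95756
g₂ = m₄/m₂² − 3 = 4.17570 − 3 ≈ 1.1757

1.1757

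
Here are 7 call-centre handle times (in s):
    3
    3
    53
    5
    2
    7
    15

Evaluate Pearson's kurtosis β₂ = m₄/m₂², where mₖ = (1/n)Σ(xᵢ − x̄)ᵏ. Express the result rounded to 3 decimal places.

4.624

x̄ = 12.5714
Σ(xᵢ − x̄)² = 2023.7143 ⇒ m₂ = 289.10204
Σ(xᵢ − x̄)⁴ = 2705049.6385 ⇒ m₄ = 386435.66264
m₂² = 83579.99000
β₂ = m₄/m₂² = 386435.66264 / 83579.99000 ≈ 4.624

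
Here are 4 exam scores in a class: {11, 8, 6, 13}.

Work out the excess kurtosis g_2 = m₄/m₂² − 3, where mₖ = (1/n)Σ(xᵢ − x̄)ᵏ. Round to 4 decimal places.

x̄ = 9.5000
Σ(xᵢ − x̄)² = 29.0000 ⇒ m₂ = 7.25000
Σ(xᵢ − x̄)⁴ = 310.2500 ⇒ m₄ = 77.56250
m₂² = 52.56250
g_2 = m₄/m₂² − 3 = 1.47562 − 3 ≈ -1.5244

-1.5244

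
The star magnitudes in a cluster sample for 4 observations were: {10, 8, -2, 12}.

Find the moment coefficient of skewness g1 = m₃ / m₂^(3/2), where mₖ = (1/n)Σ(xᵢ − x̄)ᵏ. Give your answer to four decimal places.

-0.9221

x̄ = (10 + 8 - 2 + 12) / 4 = 7.0000
deviations (xᵢ − x̄): 3.0000, 1.0000, -9.0000, 5.0000
Σ(xᵢ − x̄)² = 116.0000 ⇒ m₂ = 116.0000/4 = 29.00000
Σ(xᵢ − x̄)³ = -576.0000 ⇒ m₃ = -576.0000/4 = -144.00000
m₂^(3/2) = 29.00000^(1.5) = 156.16978
g1 = m₃ / m₂^(3/2) = -144.00000 / 156.16978 ≈ -0.9221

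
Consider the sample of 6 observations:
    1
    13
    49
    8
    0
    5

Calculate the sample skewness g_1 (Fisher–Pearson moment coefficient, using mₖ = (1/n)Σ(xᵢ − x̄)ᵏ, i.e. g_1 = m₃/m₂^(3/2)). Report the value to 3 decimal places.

1.534

x̄ = (1 + 13 + 49 + 8 + 0 + 5) / 6 = 12.6667
deviations (xᵢ − x̄): -11.6667, 0.3333, 36.3333, -4.6667, -12.6667, -7.6667
Σ(xᵢ − x̄)² = 1697.3333 ⇒ m₂ = 1697.3333/6 = 282.88889
Σ(xᵢ − x̄)³ = 43791.5556 ⇒ m₃ = 43791.5556/6 = 7298.59259
m₂^(3/2) = 282.88889^(1.5) = 4757.99339
g_1 = m₃ / m₂^(3/2) = 7298.59259 / 4757.99339 ≈ 1.534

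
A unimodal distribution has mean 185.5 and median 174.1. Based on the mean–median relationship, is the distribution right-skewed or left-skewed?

right-skewed

mean − median = 185.5 − 174.1 = 11.4
mean > median ⇒ the longer tail is on the right ⇒ right-skewed (positively skewed).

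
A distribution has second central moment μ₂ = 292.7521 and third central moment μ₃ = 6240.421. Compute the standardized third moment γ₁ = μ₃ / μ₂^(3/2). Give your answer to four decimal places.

σ = √μ₂ = √292.7521 = 17.11000
σ³ = μ₂^(3/2) = 5008.98843
γ₁ = μ₃/σ³ = 6240.421 / 5008.98843 ≈ 1.2458

1.2458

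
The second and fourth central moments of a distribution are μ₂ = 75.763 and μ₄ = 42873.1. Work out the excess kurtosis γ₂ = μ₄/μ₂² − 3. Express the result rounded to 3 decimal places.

μ₂² = 75.763² = 5740.03217
μ₄/μ₂² = 42873.1 / 5740.03217 = 7.46914
γ₂ = 7.46914 − 3 ≈ 4.469

4.469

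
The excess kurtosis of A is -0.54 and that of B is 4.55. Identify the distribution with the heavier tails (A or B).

Higher excess kurtosis ⇒ heavier tails relative to the normal distribution.
-0.54 vs 4.55: the larger is 4.55, so B has heavier tails. (B is leptokurtic — heavier-than-normal tails; the other is platykurtic.)

B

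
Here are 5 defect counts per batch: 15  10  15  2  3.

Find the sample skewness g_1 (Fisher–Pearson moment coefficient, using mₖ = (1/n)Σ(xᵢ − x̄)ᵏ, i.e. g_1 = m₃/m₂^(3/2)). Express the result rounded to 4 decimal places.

-0.1419

x̄ = (15 + 10 + 15 + 2 + 3) / 5 = 9.0000
deviations (xᵢ − x̄): 6.0000, 1.0000, 6.0000, -7.0000, -6.0000
Σ(xᵢ − x̄)² = 158.0000 ⇒ m₂ = 158.0000/5 = 31.60000
Σ(xᵢ − x̄)³ = -126.0000 ⇒ m₃ = -126.0000/5 = -25.20000
m₂^(3/2) = 31.60000^(1.5) = 177.63585
g_1 = m₃ / m₂^(3/2) = -25.20000 / 177.63585 ≈ -0.1419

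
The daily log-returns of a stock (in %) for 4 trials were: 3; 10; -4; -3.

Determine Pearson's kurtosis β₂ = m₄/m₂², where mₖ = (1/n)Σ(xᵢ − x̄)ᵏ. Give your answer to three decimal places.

1.677

x̄ = 1.5000
Σ(xᵢ − x̄)² = 125.0000 ⇒ m₂ = 31.25000
Σ(xᵢ − x̄)⁴ = 6550.2500 ⇒ m₄ = 1637.56250
m₂² = 976.56250
β₂ = m₄/m₂² = 1637.56250 / 976.56250 ≈ 1.677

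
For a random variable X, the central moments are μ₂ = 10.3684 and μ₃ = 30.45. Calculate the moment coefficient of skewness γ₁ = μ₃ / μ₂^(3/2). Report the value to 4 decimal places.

σ = √μ₂ = √10.3684 = 3.22000
σ³ = μ₂^(3/2) = 33.38625
γ₁ = μ₃/σ³ = 30.45 / 33.38625 ≈ 0.9121

0.9121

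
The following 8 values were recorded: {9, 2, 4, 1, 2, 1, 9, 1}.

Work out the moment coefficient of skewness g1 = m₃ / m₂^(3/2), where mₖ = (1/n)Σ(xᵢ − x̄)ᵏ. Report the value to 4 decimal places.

x̄ = (9 + 2 + 4 + 1 + 2 + 1 + 9 + 1) / 8 = 3.6250
deviations (xᵢ − x̄): 5.3750, -1.6250, 0.3750, -2.6250, -1.6250, -2.6250, 5.3750, -2.6250
Σ(xᵢ − x̄)² = 83.8750 ⇒ m₂ = 83.8750/8 = 10.48438
Σ(xᵢ − x̄)³ = 247.7813 ⇒ m₃ = 247.7813/8 = 30.97266
m₂^(3/2) = 10.48438^(1.5) = 33.94797
g1 = m₃ / m₂^(3/2) = 30.97266 / 33.94797 ≈ 0.9124

0.9124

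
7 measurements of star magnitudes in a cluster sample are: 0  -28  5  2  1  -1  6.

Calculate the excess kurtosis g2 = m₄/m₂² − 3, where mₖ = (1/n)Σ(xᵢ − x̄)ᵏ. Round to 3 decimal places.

1.744

x̄ = -2.1429
Σ(xᵢ − x̄)² = 818.8571 ⇒ m₂ = 116.97959
Σ(xᵢ − x̄)⁴ = 454429.5627 ⇒ m₄ = 64918.50895
m₂² = 13684.22491
g2 = m₄/m₂² − 3 = 4.74404 − 3 ≈ 1.744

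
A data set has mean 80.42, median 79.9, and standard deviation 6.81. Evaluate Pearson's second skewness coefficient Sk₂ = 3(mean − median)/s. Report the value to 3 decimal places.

0.229

Sk₂ = 3(80.42 − 79.9) / 6.81 = 3 × 0.5200 / 6.81
    = 1.5600 / 6.81 ≈ 0.229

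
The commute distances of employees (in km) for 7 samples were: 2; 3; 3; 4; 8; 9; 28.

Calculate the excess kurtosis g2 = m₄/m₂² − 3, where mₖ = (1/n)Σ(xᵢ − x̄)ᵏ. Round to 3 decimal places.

x̄ = 8.1429
Σ(xᵢ − x̄)² = 502.8571 ⇒ m₂ = 71.83673
Σ(xᵢ − x̄)⁴ = 158595.4402 ⇒ m₄ = 22656.49146
m₂² = 5160.51645
g2 = m₄/m₂² − 3 = 4.39035 − 3 ≈ 1.390

1.390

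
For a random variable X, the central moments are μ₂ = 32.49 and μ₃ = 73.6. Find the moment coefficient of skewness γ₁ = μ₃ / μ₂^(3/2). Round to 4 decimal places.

σ = √μ₂ = √32.49 = 5.70000
σ³ = μ₂^(3/2) = 185.19300
γ₁ = μ₃/σ³ = 73.6 / 185.19300 ≈ 0.3974

0.3974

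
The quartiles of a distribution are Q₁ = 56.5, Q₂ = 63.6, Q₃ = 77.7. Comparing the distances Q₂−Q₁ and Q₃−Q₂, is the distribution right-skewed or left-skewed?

Q₂ − Q₁ = 7.1;  Q₃ − Q₂ = 14.1
Q₃ − Q₂ > Q₂ − Q₁ ⇒ the upper half is more spread out ⇒ right-skewed.

right-skewed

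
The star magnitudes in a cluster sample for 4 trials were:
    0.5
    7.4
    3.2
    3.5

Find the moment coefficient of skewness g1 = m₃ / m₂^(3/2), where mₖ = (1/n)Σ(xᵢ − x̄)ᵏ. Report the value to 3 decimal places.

0.359

x̄ = (0.5 + 7.4 + 3.2 + 3.5) / 4 = 3.6500
deviations (xᵢ − x̄): -3.1500, 3.7500, -0.4500, -0.1500
Σ(xᵢ − x̄)² = 24.2100 ⇒ m₂ = 24.2100/4 = 6.05250
Σ(xᵢ − x̄)³ = 21.3840 ⇒ m₃ = 21.3840/4 = 5.34600
m₂^(3/2) = 6.05250^(1.5) = 14.89026
g1 = m₃ / m₂^(3/2) = 5.34600 / 14.89026 ≈ 0.359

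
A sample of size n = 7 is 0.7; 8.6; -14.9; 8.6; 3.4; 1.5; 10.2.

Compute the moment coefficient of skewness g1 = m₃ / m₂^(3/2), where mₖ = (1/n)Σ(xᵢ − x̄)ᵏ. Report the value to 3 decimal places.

x̄ = (0.7 + 8.6 - 14.9 + 8.6 + 3.4 + 1.5 + 10.2) / 7 = 2.5857
deviations (xᵢ − x̄): -1.8857, 6.0143, -17.4857, 6.0143, 0.8143, -1.0857, 7.6143
Σ(xᵢ − x̄)² = 441.4686 ⇒ m₂ = 441.4686/7 = 63.06694
Σ(xᵢ − x̄)³ = -4477.1569 ⇒ m₃ = -4477.1569/7 = -639.59384
m₂^(3/2) = 63.06694^(1.5) = 500.84417
g1 = m₃ / m₂^(3/2) = -639.59384 / 500.84417 ≈ -1.277

-1.277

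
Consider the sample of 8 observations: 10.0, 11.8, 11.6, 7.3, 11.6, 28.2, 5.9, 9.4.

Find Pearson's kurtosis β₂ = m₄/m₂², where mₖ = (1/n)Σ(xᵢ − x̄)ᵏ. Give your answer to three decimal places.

5.141

x̄ = 11.9750
Σ(xᵢ − x̄)² = 332.8550 ⇒ m₂ = 41.60688
Σ(xᵢ − x̄)⁴ = 71199.8056 ⇒ m₄ = 8899.97570
m₂² = 1731.13205
β₂ = m₄/m₂² = 8899.97570 / 1731.13205 ≈ 5.141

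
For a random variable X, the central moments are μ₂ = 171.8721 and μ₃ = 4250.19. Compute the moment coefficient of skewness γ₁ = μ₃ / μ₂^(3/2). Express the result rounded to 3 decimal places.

1.886

σ = √μ₂ = √171.8721 = 13.11000
σ³ = μ₂^(3/2) = 2253.24323
γ₁ = μ₃/σ³ = 4250.19 / 2253.24323 ≈ 1.886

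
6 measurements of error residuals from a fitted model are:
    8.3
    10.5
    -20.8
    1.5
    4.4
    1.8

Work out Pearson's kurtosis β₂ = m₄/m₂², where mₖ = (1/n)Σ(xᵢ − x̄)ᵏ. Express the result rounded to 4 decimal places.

3.5414

x̄ = 0.9500
Σ(xᵢ − x̄)² = 631.2150 ⇒ m₂ = 105.20250
Σ(xᵢ − x̄)⁴ = 235166.7384 ⇒ m₄ = 39194.45641
m₂² = 11067.56601
β₂ = m₄/m₂² = 39194.45641 / 11067.56601 ≈ 3.5414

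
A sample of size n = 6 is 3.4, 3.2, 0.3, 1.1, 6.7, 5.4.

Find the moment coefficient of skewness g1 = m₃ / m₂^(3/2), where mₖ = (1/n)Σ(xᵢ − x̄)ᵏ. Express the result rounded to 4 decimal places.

x̄ = (3.4 + 3.2 + 0.3 + 1.1 + 6.7 + 5.4) / 6 = 3.3500
deviations (xᵢ − x̄): 0.0500, -0.1500, -3.0500, -2.2500, 3.3500, 2.0500
Σ(xᵢ − x̄)² = 29.8150 ⇒ m₂ = 29.8150/6 = 4.96917
Σ(xᵢ − x̄)³ = 6.4440 ⇒ m₃ = 6.4440/6 = 1.07400
m₂^(3/2) = 4.96917^(1.5) = 11.07708
g1 = m₃ / m₂^(3/2) = 1.07400 / 11.07708 ≈ 0.0970

0.0970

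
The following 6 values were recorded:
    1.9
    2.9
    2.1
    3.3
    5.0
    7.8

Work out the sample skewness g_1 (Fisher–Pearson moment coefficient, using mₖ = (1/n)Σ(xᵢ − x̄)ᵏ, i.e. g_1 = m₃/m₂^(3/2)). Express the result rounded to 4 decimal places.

x̄ = (1.9 + 2.9 + 2.1 + 3.3 + 5.0 + 7.8) / 6 = 3.8333
deviations (xᵢ − x̄): -1.9333, -0.9333, -1.7333, -0.5333, 1.1667, 3.9667
Σ(xᵢ − x̄)² = 24.9933 ⇒ m₂ = 24.9933/6 = 4.16556
Σ(xᵢ − x̄)³ = 50.6024 ⇒ m₃ = 50.6024/6 = 8.43374
m₂^(3/2) = 4.16556^(1.5) = 8.50177
g_1 = m₃ / m₂^(3/2) = 8.43374 / 8.50177 ≈ 0.9920

0.9920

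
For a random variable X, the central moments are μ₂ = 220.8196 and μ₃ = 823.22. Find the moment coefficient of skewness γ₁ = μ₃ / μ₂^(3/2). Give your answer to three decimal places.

σ = √μ₂ = √220.8196 = 14.86000
σ³ = μ₂^(3/2) = 3281.37926
γ₁ = μ₃/σ³ = 823.22 / 3281.37926 ≈ 0.251

0.251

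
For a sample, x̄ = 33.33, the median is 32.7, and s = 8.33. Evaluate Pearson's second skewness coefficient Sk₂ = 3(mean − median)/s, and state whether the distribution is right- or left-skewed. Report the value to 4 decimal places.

Sk₂ = 3(33.33 − 32.7) / 8.33 = 3 × 0.6300 / 8.33
    = 1.8900 / 8.33 ≈ 0.2269
Sk₂ > 0 ⇒ mean > median ⇒ right-skewed (positive skew).

0.2269, right-skewed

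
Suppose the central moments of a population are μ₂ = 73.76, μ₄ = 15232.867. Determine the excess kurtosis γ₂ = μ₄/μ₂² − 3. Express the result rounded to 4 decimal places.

-0.2001

μ₂² = 73.76² = 5440.53760
μ₄/μ₂² = 15232.867 / 5440.53760 = 2.79988
γ₂ = 2.79988 − 3 ≈ -0.2001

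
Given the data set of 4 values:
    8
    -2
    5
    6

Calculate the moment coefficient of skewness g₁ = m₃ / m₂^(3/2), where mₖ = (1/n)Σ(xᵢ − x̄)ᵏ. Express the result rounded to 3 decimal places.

-0.868

x̄ = (8 - 2 + 5 + 6) / 4 = 4.2500
deviations (xᵢ − x̄): 3.7500, -6.2500, 0.7500, 1.7500
Σ(xᵢ − x̄)² = 56.7500 ⇒ m₂ = 56.7500/4 = 14.18750
Σ(xᵢ − x̄)³ = -185.6250 ⇒ m₃ = -185.6250/4 = -46.40625
m₂^(3/2) = 14.18750^(1.5) = 53.43906
g₁ = m₃ / m₂^(3/2) = -46.40625 / 53.43906 ≈ -0.868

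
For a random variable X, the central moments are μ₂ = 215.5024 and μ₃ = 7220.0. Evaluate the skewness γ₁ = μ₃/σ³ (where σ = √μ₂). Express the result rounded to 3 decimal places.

σ = √μ₂ = √215.5024 = 14.68000
σ³ = μ₂^(3/2) = 3163.57523
γ₁ = μ₃/σ³ = 7220.0 / 3163.57523 ≈ 2.282

2.282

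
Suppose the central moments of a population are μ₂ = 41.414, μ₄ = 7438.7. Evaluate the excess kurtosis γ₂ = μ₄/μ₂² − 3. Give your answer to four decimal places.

1.3371

μ₂² = 41.414² = 1715.11940
μ₄/μ₂² = 7438.7 / 1715.11940 = 4.33713
γ₂ = 4.33713 − 3 ≈ 1.3371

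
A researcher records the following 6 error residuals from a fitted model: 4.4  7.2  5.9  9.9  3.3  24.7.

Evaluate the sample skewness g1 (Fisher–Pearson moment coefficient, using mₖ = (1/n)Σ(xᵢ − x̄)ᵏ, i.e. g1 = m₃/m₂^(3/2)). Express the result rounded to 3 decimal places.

1.471

x̄ = (4.4 + 7.2 + 5.9 + 9.9 + 3.3 + 24.7) / 6 = 9.2333
deviations (xᵢ − x̄): -4.8333, -2.0333, -3.3333, 0.6667, -5.9333, 15.4667
Σ(xᵢ − x̄)² = 313.4733 ⇒ m₂ = 313.4733/6 = 52.24556
Σ(xᵢ − x̄)³ = 3332.9624 ⇒ m₃ = 3332.9624/6 = 555.49374
m₂^(3/2) = 52.24556^(1.5) = 377.63656
g1 = m₃ / m₂^(3/2) = 555.49374 / 377.63656 ≈ 1.471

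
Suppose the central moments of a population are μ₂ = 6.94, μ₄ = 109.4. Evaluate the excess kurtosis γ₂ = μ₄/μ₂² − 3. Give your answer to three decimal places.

μ₂² = 6.94² = 48.16360
μ₄/μ₂² = 109.4 / 48.16360 = 2.27142
γ₂ = 2.27142 − 3 ≈ -0.729

-0.729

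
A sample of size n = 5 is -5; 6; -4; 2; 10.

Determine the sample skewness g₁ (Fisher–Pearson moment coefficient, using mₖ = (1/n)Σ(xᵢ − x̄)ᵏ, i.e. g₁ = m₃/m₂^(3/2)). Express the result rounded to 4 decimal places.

0.1225

x̄ = (-5 + 6 - 4 + 2 + 10) / 5 = 1.8000
deviations (xᵢ − x̄): -6.8000, 4.2000, -5.8000, 0.2000, 8.2000
Σ(xᵢ − x̄)² = 164.8000 ⇒ m₂ = 164.8000/5 = 32.96000
Σ(xᵢ − x̄)³ = 115.9200 ⇒ m₃ = 115.9200/5 = 23.18400
m₂^(3/2) = 32.96000^(1.5) = 189.22600
g₁ = m₃ / m₂^(3/2) = 23.18400 / 189.22600 ≈ 0.1225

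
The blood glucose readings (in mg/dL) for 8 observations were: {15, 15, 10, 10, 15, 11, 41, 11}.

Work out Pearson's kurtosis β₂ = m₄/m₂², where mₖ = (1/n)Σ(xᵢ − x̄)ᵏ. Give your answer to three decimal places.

5.610

x̄ = 16.0000
Σ(xᵢ − x̄)² = 750.0000 ⇒ m₂ = 93.75000
Σ(xᵢ − x̄)⁴ = 394470.0000 ⇒ m₄ = 49308.75000
m₂² = 8789.06250
β₂ = m₄/m₂² = 49308.75000 / 8789.06250 ≈ 5.610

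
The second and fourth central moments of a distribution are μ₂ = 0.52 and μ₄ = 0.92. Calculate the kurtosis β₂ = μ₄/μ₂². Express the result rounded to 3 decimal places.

3.402

μ₂² = 0.52² = 0.27040
μ₄/μ₂² = 0.92 / 0.27040 = 3.40237
β₂ ≈ 3.402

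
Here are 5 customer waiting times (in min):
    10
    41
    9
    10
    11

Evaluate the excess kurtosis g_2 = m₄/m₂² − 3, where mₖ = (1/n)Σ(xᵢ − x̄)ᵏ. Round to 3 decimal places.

0.237

x̄ = 16.2000
Σ(xᵢ − x̄)² = 770.8000 ⇒ m₂ = 154.16000
Σ(xᵢ − x̄)⁴ = 384648.0160 ⇒ m₄ = 76929.60320
m₂² = 23765.30560
g_2 = m₄/m₂² − 3 = 3.23706 − 3 ≈ 0.237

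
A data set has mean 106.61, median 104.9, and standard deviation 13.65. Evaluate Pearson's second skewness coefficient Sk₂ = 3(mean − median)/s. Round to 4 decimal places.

0.3758

Sk₂ = 3(106.61 − 104.9) / 13.65 = 3 × 1.7100 / 13.65
    = 5.1300 / 13.65 ≈ 0.3758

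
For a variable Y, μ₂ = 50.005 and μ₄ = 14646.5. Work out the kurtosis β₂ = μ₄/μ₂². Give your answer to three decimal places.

5.857

μ₂² = 50.005² = 2500.50003
μ₄/μ₂² = 14646.5 / 2500.50003 = 5.85743
β₂ ≈ 5.857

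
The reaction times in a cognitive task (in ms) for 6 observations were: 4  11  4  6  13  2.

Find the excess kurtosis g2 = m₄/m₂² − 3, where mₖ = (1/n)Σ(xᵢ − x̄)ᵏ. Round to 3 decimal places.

-1.325

x̄ = 6.6667
Σ(xᵢ − x̄)² = 95.3333 ⇒ m₂ = 15.88889
Σ(xᵢ − x̄)⁴ = 2537.1111 ⇒ m₄ = 422.85185
m₂² = 252.45679
g2 = m₄/m₂² − 3 = 1.67495 − 3 ≈ -1.325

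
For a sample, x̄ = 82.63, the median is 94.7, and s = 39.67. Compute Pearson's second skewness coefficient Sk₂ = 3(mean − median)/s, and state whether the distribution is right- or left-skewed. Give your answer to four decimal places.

Sk₂ = 3(82.63 − 94.7) / 39.67 = 3 × -12.0700 / 39.67
    = -36.2100 / 39.67 ≈ -0.9128
Sk₂ < 0 ⇒ mean < median ⇒ left-skewed (negative skew).

-0.9128, left-skewed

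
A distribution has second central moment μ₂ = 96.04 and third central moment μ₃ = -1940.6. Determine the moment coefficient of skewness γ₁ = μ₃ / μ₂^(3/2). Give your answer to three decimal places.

σ = √μ₂ = √96.04 = 9.80000
σ³ = μ₂^(3/2) = 941.19200
γ₁ = μ₃/σ³ = -1940.6 / 941.19200 ≈ -2.062

-2.062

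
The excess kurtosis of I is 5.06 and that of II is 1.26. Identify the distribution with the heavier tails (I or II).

Higher excess kurtosis ⇒ heavier tails relative to the normal distribution.
5.06 vs 1.26: the larger is 5.06, so I has heavier tails.

I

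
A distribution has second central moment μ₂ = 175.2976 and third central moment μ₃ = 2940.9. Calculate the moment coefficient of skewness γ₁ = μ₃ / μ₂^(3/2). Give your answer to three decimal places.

1.267

σ = √μ₂ = √175.2976 = 13.24000
σ³ = μ₂^(3/2) = 2320.94022
γ₁ = μ₃/σ³ = 2940.9 / 2320.94022 ≈ 1.267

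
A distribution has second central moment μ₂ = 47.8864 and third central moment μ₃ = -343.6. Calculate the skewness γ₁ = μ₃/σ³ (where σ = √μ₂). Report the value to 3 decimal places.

-1.037

σ = √μ₂ = √47.8864 = 6.92000
σ³ = μ₂^(3/2) = 331.37389
γ₁ = μ₃/σ³ = -343.6 / 331.37389 ≈ -1.037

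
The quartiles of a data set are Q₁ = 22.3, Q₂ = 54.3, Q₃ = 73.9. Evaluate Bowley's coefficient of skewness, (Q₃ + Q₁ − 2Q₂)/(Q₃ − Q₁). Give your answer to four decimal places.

-0.2403

numerator: Q₃ + Q₁ − 2Q₂ = 73.9 + 22.3 − 2×54.3 = -12.4000
denominator: Q₃ − Q₁ = 73.9 − 22.3 = 51.6000
Bowley skewness = -12.4000 / 51.6000 ≈ -0.2403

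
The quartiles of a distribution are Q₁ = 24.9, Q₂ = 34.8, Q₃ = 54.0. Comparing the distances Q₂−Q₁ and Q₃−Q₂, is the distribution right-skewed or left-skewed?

right-skewed

Q₂ − Q₁ = 9.9;  Q₃ − Q₂ = 19.2
Q₃ − Q₂ > Q₂ − Q₁ ⇒ the upper half is more spread out ⇒ right-skewed.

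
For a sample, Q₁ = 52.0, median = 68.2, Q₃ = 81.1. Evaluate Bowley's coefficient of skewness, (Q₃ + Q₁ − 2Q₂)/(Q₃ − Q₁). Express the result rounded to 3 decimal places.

-0.113

numerator: Q₃ + Q₁ − 2Q₂ = 81.1 + 52.0 − 2×68.2 = -3.3000
denominator: Q₃ − Q₁ = 81.1 − 52.0 = 29.1000
Bowley skewness = -3.3000 / 29.1000 ≈ -0.113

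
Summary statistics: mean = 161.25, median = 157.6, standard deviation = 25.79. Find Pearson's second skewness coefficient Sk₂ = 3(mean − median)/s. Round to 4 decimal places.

Sk₂ = 3(161.25 − 157.6) / 25.79 = 3 × 3.6500 / 25.79
    = 10.9500 / 25.79 ≈ 0.4246

0.4246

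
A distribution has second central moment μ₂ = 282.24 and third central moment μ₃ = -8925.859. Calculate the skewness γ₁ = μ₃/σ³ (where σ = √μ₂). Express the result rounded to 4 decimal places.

σ = √μ₂ = √282.24 = 16.80000
σ³ = μ₂^(3/2) = 4741.63200
γ₁ = μ₃/σ³ = -8925.859 / 4741.63200 ≈ -1.8824

-1.8824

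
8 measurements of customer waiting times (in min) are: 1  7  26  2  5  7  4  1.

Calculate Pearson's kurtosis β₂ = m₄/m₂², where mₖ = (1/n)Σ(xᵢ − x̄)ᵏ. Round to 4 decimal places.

5.1972

x̄ = 6.6250
Σ(xᵢ − x̄)² = 469.8750 ⇒ m₂ = 58.73438
Σ(xᵢ − x̄)⁴ = 143432.4316 ⇒ m₄ = 17929.05396
m₂² = 3449.72681
β₂ = m₄/m₂² = 17929.05396 / 3449.72681 ≈ 5.1972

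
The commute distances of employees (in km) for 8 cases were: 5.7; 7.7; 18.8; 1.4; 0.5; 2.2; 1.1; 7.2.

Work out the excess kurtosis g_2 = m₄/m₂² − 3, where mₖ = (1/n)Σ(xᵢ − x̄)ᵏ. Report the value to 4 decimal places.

0.8998

x̄ = 5.5750
Σ(xᵢ − x̄)² = 256.6750 ⇒ m₂ = 32.08438
Σ(xᵢ − x̄)⁴ = 32115.5435 ⇒ m₄ = 4014.44294
m₂² = 1029.40712
g_2 = m₄/m₂² − 3 = 3.89976 − 3 ≈ 0.8998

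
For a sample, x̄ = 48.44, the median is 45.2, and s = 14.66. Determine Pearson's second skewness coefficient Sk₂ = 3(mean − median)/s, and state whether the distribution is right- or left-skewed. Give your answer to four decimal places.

0.6630, right-skewed

Sk₂ = 3(48.44 − 45.2) / 14.66 = 3 × 3.2400 / 14.66
    = 9.7200 / 14.66 ≈ 0.6630
Sk₂ > 0 ⇒ mean > median ⇒ right-skewed (positive skew).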